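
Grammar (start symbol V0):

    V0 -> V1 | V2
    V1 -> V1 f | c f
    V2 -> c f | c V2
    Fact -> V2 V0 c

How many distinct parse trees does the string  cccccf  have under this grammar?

1

Parse trees for cccccf:
  [V0 [V2 c [V2 c [V2 c [V2 c [V2 c f]]]]]]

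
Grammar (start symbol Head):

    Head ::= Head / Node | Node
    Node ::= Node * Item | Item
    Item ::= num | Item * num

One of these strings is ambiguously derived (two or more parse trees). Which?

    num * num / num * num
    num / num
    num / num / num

num * num / num * num

num * num / num * num: 4 trees
num / num: 1 tree
num / num / num: 1 tree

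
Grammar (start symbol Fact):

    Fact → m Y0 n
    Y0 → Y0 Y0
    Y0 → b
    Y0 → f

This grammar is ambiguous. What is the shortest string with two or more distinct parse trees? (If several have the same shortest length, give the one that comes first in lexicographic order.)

m b b b n

length 3: no string has ≥2 trees
length 4: no string has ≥2 trees
length 5: m b b b n has 2 parse trees

Two derivations of m b b b n:
  Fact ⇒ m Y0 n ⇒ m Y0 Y0 n ⇒ m Y0 Y0 Y0 n ⇒ m b Y0 Y0 n ⇒ m b b Y0 n ⇒ m b b b n
  Fact ⇒ m Y0 n ⇒ m Y0 Y0 n ⇒ m b Y0 n ⇒ m b Y0 Y0 n ⇒ m b b Y0 n ⇒ m b b b n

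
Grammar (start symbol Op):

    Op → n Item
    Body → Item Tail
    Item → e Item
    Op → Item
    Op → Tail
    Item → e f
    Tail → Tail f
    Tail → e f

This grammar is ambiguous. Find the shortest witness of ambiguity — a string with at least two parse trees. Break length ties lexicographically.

e f

length 2: e f has 2 parse trees

Two derivations of e f:
  Op ⇒ Item ⇒ e f
  Op ⇒ Tail ⇒ e f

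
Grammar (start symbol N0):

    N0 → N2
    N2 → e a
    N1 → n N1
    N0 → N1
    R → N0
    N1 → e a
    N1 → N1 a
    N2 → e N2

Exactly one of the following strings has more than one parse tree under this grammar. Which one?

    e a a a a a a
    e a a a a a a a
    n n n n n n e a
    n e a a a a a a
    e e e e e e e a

n e a a a a a a

e a a a a a a: 1 tree
e a a a a a a a: 1 tree
n n n n n n e a: 1 tree
n e a a a a a a: 6 trees
e e e e e e e a: 1 tree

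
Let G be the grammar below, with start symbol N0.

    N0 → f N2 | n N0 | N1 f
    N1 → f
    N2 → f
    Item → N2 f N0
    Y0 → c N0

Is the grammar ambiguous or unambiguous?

Witness: f f

Derivation 1: N0 ⇒ f N2 ⇒ f f
Derivation 2: N0 ⇒ N1 f ⇒ f f

Two distinct leftmost derivations for the same string.

Ambiguous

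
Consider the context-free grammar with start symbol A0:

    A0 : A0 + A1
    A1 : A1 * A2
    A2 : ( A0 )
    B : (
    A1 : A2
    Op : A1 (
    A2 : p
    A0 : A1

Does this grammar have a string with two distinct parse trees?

Unambiguous

(Op, B are unreachable from A0, so their rules don't affect L(A0).) This is a standard precedence ladder (A0 over A1 over A2), with each level left-recursive on its own operator ('+' at A0, '*' at A1). That structure is LR(1), hence unambiguous.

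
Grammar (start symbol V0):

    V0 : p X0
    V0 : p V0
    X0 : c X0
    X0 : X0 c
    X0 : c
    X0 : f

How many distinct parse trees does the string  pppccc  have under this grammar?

4

Parse trees for pppccc:
  [V0 p [V0 p [V0 p [X0 c [X0 c [X0 c]]]]]]
  [V0 p [V0 p [V0 p [X0 c [X0 [X0 c] c]]]]]
  [V0 p [V0 p [V0 p [X0 [X0 c [X0 c]] c]]]]
  [V0 p [V0 p [V0 p [X0 [X0 [X0 c] c] c]]]]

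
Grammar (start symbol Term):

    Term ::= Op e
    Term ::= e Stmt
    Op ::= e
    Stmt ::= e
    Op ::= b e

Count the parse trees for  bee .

1

Parse trees for bee:
  [Term [Op b e] e]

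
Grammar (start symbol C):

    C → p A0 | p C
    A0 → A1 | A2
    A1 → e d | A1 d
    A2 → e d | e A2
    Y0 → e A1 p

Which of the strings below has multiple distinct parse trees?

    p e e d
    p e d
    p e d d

p e e d: 1 tree
p e d: 2 trees
p e d d: 1 tree

p e d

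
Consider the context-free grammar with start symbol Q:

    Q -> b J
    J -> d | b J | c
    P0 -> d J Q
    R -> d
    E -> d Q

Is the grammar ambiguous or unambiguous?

(P0, R, E are unreachable from Q, so their rules don't affect L(Q).) Each reachable nonterminal has at most one production per leading terminal, and all productions are right-linear; the derivation is determined token-by-token.

Unambiguous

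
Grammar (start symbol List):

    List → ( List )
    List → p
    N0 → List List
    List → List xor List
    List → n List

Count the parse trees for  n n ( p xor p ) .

Parse trees for n n ( p xor p ):
  [List n [List n [List ( [List [List p] xor [List p]] )]]]

1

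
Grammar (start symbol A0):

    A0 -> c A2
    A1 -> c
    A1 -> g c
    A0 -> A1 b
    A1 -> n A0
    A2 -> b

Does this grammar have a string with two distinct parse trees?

Ambiguous

Witness: c b

Derivation 1: A0 ⇒ c A2 ⇒ c b
Derivation 2: A0 ⇒ A1 b ⇒ c b

Two distinct leftmost derivations for the same string.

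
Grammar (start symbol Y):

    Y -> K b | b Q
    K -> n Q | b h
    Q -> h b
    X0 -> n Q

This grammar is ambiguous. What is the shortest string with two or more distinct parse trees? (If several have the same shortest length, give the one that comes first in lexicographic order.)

length 3: b h b has 2 parse trees

Two derivations of b h b:
  Y ⇒ K b ⇒ b h b
  Y ⇒ b Q ⇒ b h b

b h b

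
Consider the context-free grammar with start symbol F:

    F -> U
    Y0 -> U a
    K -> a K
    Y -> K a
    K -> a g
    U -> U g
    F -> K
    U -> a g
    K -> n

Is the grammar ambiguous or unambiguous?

Ambiguous

Witness: a g

Derivation 1: F ⇒ U ⇒ a g
Derivation 2: F ⇒ K ⇒ a g

Two distinct leftmost derivations for the same string.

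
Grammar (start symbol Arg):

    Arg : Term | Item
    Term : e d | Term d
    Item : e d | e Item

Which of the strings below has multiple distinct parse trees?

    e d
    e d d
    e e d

e d

e d: 2 trees
e d d: 1 tree
e e d: 1 tree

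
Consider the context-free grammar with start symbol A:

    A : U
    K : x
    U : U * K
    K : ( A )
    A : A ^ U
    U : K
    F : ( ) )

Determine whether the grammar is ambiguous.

(F is unreachable from A, so its rules don't affect L(A).) This is a standard precedence ladder (A over U over K), with each level left-recursive on its own operator ('^' at A, '*' at U). That structure is LR(1), hence unambiguous.

Unambiguous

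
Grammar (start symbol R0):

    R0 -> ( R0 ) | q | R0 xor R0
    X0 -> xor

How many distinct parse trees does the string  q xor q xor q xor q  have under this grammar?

Parse trees for q xor q xor q xor q:
  [R0 [R0 q] xor [R0 [R0 q] xor [R0 [R0 q] xor [R0 q]]]]
  [R0 [R0 q] xor [R0 [R0 [R0 q] xor [R0 q]] xor [R0 q]]]
  [R0 [R0 [R0 q] xor [R0 q]] xor [R0 [R0 q] xor [R0 q]]]
  [R0 [R0 [R0 q] xor [R0 [R0 q] xor [R0 q]]] xor [R0 q]]
  [R0 [R0 [R0 [R0 q] xor [R0 q]] xor [R0 q]] xor [R0 q]]

5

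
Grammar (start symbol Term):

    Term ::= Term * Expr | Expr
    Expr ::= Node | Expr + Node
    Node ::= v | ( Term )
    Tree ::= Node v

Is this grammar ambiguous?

Unambiguous

Only Term, Expr, Node are reachable from Term; ignoring the rest: Term → Term * Expr | Expr  ;  Expr → Expr + Node | Node  — a left-associative chain with Node at the bottom. Each string factors uniquely by precedence.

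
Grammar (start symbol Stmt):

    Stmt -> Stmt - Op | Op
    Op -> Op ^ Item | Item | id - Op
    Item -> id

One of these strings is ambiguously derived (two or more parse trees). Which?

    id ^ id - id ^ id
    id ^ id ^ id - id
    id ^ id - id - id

id ^ id - id - id

id ^ id - id ^ id: 1 tree
id ^ id ^ id - id: 1 tree
id ^ id - id - id: 2 trees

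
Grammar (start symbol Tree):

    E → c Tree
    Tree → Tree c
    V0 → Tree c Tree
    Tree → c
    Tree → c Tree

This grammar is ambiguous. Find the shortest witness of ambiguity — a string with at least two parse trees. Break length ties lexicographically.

c c

length 1: no string has ≥2 trees
length 2: c c has 2 parse trees

Two derivations of c c:
  Tree ⇒ Tree c ⇒ c c
  Tree ⇒ c Tree ⇒ c c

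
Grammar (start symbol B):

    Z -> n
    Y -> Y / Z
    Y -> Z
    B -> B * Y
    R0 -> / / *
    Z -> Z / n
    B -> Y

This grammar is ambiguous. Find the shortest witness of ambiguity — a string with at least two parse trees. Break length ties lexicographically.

length 1: no string has ≥2 trees
length 3: n / n has 2 parse trees

Two derivations of n / n:
  B ⇒ Y ⇒ Y / Z ⇒ Z / Z ⇒ n / Z ⇒ n / n
  B ⇒ Y ⇒ Z ⇒ Z / n ⇒ n / n

n / n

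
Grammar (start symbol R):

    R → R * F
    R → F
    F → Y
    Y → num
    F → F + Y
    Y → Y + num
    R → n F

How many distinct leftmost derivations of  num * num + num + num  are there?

4

Parse trees for num * num + num + num:
  [R [R [F [Y num]]] * [F [Y [Y [Y num] + num] + num]]]
  [R [R [F [Y num]]] * [F [F [Y num]] + [Y [Y num] + num]]]
  [R [R [F [Y num]]] * [F [F [Y [Y num] + num]] + [Y num]]]
  [R [R [F [Y num]]] * [F [F [F [Y num]] + [Y num]] + [Y num]]]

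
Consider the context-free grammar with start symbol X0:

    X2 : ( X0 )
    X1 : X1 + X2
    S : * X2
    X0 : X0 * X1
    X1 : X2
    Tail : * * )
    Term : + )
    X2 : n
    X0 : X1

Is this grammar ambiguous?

(Tail, Term, S are unreachable from X0, so their rules don't affect L(X0).) The grammar is stratified — X0 handles '*' (left-recursive), X1 handles '+', X2 atoms. Each operator has a fixed associativity and precedence level, so every string has one parse.

Unambiguous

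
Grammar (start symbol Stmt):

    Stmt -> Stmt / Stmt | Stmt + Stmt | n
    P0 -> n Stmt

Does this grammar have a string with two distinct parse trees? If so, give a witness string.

Witness: n + n + n

Derivation 1: Stmt ⇒ Stmt + Stmt ⇒ Stmt + Stmt + Stmt ⇒ n + Stmt + Stmt ⇒ n + n + Stmt ⇒ n + n + n
Derivation 2: Stmt ⇒ Stmt + Stmt ⇒ n + Stmt ⇒ n + Stmt + Stmt ⇒ n + n + Stmt ⇒ n + n + n

Two distinct leftmost derivations for the same string.

Ambiguous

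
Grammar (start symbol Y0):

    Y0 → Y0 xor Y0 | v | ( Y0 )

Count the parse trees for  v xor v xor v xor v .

Parse trees for v xor v xor v xor v:
  [Y0 [Y0 v] xor [Y0 [Y0 v] xor [Y0 [Y0 v] xor [Y0 v]]]]
  [Y0 [Y0 v] xor [Y0 [Y0 [Y0 v] xor [Y0 v]] xor [Y0 v]]]
  [Y0 [Y0 [Y0 v] xor [Y0 v]] xor [Y0 [Y0 v] xor [Y0 v]]]
  [Y0 [Y0 [Y0 v] xor [Y0 [Y0 v] xor [Y0 v]]] xor [Y0 v]]
  [Y0 [Y0 [Y0 [Y0 v] xor [Y0 v]] xor [Y0 v]] xor [Y0 v]]

5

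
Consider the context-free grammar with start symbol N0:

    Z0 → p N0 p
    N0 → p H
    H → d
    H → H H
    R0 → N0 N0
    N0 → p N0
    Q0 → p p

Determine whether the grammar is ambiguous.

Ambiguous

Witness: p d d d

Derivation 1: N0 ⇒ p H ⇒ p H H ⇒ p d H ⇒ p d H H ⇒ p d d H ⇒ p d d d
Derivation 2: N0 ⇒ p H ⇒ p H H ⇒ p H H H ⇒ p d H H ⇒ p d d H ⇒ p d d d

Two distinct leftmost derivations for the same string.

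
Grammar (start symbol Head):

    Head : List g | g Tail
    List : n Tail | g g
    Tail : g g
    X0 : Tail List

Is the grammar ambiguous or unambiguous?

Witness: g g g

Derivation 1: Head ⇒ List g ⇒ g g g
Derivation 2: Head ⇒ g Tail ⇒ g g g

Two distinct leftmost derivations for the same string.

Ambiguous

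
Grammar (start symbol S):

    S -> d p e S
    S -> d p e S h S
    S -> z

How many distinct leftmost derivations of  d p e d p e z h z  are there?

Parse trees for d p e d p e z h z:
  [S d p e [S d p e [S z] h [S z]]]
  [S d p e [S d p e [S z]] h [S z]]

2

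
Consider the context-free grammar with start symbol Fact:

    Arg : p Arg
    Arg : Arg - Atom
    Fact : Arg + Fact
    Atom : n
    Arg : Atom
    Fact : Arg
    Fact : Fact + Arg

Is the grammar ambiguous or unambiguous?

Witness: n + n

Derivation 1: Fact ⇒ Arg + Fact ⇒ Atom + Fact ⇒ n + Fact ⇒ n + Arg ⇒ n + Atom ⇒ n + n
Derivation 2: Fact ⇒ Fact + Arg ⇒ Arg + Arg ⇒ Atom + Arg ⇒ n + Arg ⇒ n + Atom ⇒ n + n

Two distinct leftmost derivations for the same string.

Ambiguous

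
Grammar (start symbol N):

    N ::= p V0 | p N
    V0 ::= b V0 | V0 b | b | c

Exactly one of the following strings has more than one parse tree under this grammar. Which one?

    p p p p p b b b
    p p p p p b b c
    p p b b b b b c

p p p p p b b b

p p p p p b b b: 4 trees
p p p p p b b c: 1 tree
p p b b b b b c: 1 tree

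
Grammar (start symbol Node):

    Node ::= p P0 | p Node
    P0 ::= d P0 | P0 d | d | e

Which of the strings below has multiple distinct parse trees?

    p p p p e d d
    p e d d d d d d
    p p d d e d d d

p p d d e d d d

p p p p e d d: 1 tree
p e d d d d d d: 1 tree
p p d d e d d d: 10 trees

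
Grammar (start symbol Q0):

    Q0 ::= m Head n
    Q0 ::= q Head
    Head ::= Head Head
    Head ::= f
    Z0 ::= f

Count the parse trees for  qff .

1

Parse trees for qff:
  [Q0 q [Head [Head f] [Head f]]]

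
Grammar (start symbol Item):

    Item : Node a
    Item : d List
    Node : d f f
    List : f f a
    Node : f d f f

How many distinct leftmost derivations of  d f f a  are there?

Parse trees for d f f a:
  [Item [Node d f f] a]
  [Item d [List f f a]]

2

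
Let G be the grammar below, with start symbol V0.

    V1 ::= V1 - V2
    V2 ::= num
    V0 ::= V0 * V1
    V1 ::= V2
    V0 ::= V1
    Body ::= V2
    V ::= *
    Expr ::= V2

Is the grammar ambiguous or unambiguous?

Unambiguous

(Expr, V, Body are unreachable from V0, so their rules don't affect L(V0).) This is a standard precedence ladder (V0 over V1 over V2), with each level left-recursive on its own operator ('*' at V0, '-' at V1). That structure is LR(1), hence unambiguous.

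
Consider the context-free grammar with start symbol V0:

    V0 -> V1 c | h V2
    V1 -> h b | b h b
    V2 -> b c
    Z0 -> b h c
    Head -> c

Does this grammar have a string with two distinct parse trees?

Ambiguous

Witness: h b c

Derivation 1: V0 ⇒ V1 c ⇒ h b c
Derivation 2: V0 ⇒ h V2 ⇒ h b c

Two distinct leftmost derivations for the same string.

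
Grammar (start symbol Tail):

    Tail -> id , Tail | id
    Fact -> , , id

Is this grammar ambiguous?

(Fact is unreachable from Tail, so its rules don't affect L(Tail).) Right-recursive list with a separator: after each atom, whether the separator follows determines the rule. One parse per string.

Unambiguous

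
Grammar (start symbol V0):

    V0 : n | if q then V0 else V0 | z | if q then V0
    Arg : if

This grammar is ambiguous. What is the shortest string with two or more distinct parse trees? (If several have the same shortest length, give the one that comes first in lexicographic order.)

length 1: no string has ≥2 trees
length 4: no string has ≥2 trees
length 6: no string has ≥2 trees
length 7: no string has ≥2 trees
length 9: if q then if q then n else n has 2 parse trees

Two derivations of if q then if q then n else n:
  V0 ⇒ if q then V0 else V0 ⇒ if q then if q then V0 else V0 ⇒ if q then if q then n else V0 ⇒ if q then if q then n else n
  V0 ⇒ if q then V0 ⇒ if q then if q then V0 else V0 ⇒ if q then if q then n else V0 ⇒ if q then if q then n else n

if q then if q then n else n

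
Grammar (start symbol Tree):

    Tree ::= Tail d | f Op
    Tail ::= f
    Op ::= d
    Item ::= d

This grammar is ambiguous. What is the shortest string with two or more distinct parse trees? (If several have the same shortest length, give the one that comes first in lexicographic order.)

length 2: f d has 2 parse trees

Two derivations of f d:
  Tree ⇒ Tail d ⇒ f d
  Tree ⇒ f Op ⇒ f d

f d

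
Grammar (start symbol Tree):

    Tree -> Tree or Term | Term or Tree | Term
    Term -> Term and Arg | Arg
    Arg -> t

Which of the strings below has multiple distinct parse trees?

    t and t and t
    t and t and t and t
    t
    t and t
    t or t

t and t and t: 1 tree
t and t and t and t: 1 tree
t: 1 tree
t and t: 1 tree
t or t: 2 trees

t or t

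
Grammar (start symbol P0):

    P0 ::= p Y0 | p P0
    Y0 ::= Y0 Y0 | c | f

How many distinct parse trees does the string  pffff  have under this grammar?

Parse trees for pffff:
  [P0 p [Y0 [Y0 f] [Y0 [Y0 f] [Y0 [Y0 f] [Y0 f]]]]]
  [P0 p [Y0 [Y0 f] [Y0 [Y0 [Y0 f] [Y0 f]] [Y0 f]]]]
  [P0 p [Y0 [Y0 [Y0 f] [Y0 f]] [Y0 [Y0 f] [Y0 f]]]]
  [P0 p [Y0 [Y0 [Y0 f] [Y0 [Y0 f] [Y0 f]]] [Y0 f]]]
  [P0 p [Y0 [Y0 [Y0 [Y0 f] [Y0 f]] [Y0 f]] [Y0 f]]]

5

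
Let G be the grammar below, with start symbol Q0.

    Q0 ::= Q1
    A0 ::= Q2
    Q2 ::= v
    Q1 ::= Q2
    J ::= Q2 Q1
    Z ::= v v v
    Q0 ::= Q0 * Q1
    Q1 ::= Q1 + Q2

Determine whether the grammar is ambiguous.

Unambiguous

Only Q0, Q1, Q2 are reachable from Q0; ignoring the rest: Q0 → Q0 * Q1 | Q1  ;  Q1 → Q1 + Q2 | Q2  — a left-associative chain with Q2 at the bottom. Each string factors uniquely by precedence.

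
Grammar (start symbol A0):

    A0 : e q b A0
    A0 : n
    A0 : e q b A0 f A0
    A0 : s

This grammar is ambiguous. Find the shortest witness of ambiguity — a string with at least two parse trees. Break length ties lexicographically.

e q b e q b n f n

length 1: no string has ≥2 trees
length 4: no string has ≥2 trees
length 6: no string has ≥2 trees
length 7: no string has ≥2 trees
length 9: e q b e q b n f n has 2 parse trees

Two derivations of e q b e q b n f n:
  A0 ⇒ e q b A0 ⇒ e q b e q b A0 f A0 ⇒ e q b e q b n f A0 ⇒ e q b e q b n f n
  A0 ⇒ e q b A0 f A0 ⇒ e q b e q b A0 f A0 ⇒ e q b e q b n f A0 ⇒ e q b e q b n f n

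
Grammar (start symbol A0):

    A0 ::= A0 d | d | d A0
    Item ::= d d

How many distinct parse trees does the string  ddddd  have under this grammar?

16

Parse trees for ddddd (showing first 6 of 16):
  [A0 [A0 [A0 [A0 [A0 d] d] d] d] d]
  [A0 [A0 [A0 [A0 d [A0 d]] d] d] d]
  [A0 [A0 [A0 d [A0 [A0 d] d]] d] d]
  [A0 [A0 [A0 d [A0 d [A0 d]]] d] d]
  [A0 [A0 d [A0 [A0 [A0 d] d] d]] d]
  [A0 [A0 d [A0 [A0 d [A0 d]] d]] d]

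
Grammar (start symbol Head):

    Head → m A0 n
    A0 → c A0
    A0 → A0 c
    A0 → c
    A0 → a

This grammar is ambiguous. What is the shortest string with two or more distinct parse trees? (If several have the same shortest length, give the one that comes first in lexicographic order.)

m c c n

length 3: no string has ≥2 trees
length 4: m c c n has 2 parse trees

Two derivations of m c c n:
  Head ⇒ m A0 n ⇒ m c A0 n ⇒ m c c n
  Head ⇒ m A0 n ⇒ m A0 c n ⇒ m c c n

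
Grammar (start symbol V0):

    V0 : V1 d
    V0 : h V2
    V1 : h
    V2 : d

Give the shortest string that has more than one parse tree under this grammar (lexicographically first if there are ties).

h d

length 2: h d has 2 parse trees

Two derivations of h d:
  V0 ⇒ V1 d ⇒ h d
  V0 ⇒ h V2 ⇒ h d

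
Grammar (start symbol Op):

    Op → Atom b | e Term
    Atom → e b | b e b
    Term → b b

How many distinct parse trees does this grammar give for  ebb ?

2

Parse trees for ebb:
  [Op [Atom e b] b]
  [Op e [Term b b]]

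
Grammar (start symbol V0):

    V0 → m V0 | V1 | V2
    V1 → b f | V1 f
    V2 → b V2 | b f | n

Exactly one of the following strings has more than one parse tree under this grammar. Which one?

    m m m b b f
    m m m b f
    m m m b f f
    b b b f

m m m b f

m m m b b f: 1 tree
m m m b f: 2 trees
m m m b f f: 1 tree
b b b f: 1 tree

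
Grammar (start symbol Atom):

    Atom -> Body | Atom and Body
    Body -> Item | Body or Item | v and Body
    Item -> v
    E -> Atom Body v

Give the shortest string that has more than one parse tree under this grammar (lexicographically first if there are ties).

v and v

length 1: no string has ≥2 trees
length 3: v and v has 2 parse trees

Two derivations of v and v:
  Atom ⇒ Body ⇒ v and Body ⇒ v and Item ⇒ v and v
  Atom ⇒ Atom and Body ⇒ Body and Body ⇒ Item and Body ⇒ v and Body ⇒ v and Item ⇒ v and v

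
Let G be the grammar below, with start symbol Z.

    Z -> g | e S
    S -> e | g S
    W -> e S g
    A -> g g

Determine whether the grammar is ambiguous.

Only Z, S are reachable from Z; ignoring the rest: Restricted to the reachable nonterminals, every rule has the form A → t or A → t B, and no two rules for the same A share a first terminal. The grammar encodes a DFA — one run per string.

Unambiguous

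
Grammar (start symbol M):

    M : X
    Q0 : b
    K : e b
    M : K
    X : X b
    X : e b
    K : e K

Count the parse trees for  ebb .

Parse trees for ebb:
  [M [X [X e b] b]]

1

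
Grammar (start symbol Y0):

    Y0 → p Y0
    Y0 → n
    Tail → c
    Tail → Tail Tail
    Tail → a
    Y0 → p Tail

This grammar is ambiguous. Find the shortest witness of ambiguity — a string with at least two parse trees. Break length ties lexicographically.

p a a a

length 1: no string has ≥2 trees
length 2: no string has ≥2 trees
length 3: no string has ≥2 trees
length 4: p a a a has 2 parse trees

Two derivations of p a a a:
  Y0 ⇒ p Tail ⇒ p Tail Tail ⇒ p Tail Tail Tail ⇒ p a Tail Tail ⇒ p a a Tail ⇒ p a a a
  Y0 ⇒ p Tail ⇒ p Tail Tail ⇒ p a Tail ⇒ p a Tail Tail ⇒ p a a Tail ⇒ p a a a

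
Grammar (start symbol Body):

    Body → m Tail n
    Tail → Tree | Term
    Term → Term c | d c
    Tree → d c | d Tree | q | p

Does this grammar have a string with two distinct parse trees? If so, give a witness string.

Witness: m d c n

Derivation 1: Body ⇒ m Tail n ⇒ m Tree n ⇒ m d c n
Derivation 2: Body ⇒ m Tail n ⇒ m Term n ⇒ m d c n

Two distinct leftmost derivations for the same string.

Ambiguous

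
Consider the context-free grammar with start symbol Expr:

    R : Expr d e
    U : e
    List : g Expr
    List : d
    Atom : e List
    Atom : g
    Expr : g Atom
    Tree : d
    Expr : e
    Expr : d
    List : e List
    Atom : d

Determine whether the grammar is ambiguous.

Unambiguous

(R, U, Tree are unreachable from Expr, so their rules don't affect L(Expr).) Each reachable nonterminal has at most one production per leading terminal, and all productions are right-linear; the derivation is determined token-by-token.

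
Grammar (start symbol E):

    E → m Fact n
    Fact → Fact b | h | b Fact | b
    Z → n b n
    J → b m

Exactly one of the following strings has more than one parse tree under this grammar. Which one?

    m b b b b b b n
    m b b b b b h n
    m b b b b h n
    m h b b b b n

m b b b b b b n

m b b b b b b n: 32 trees
m b b b b b h n: 1 tree
m b b b b h n: 1 tree
m h b b b b n: 1 tree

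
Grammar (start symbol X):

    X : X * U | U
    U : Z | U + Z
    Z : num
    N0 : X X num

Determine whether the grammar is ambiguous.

Unambiguous

Only X, U, Z are reachable from X; ignoring the rest: X → X * U | U  ;  U → U + Z | Z  — a left-associative chain with Z at the bottom. Each string factors uniquely by precedence.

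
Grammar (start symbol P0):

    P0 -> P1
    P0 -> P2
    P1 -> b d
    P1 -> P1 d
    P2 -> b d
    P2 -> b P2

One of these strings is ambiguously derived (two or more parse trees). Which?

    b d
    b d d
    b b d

b d

b d: 2 trees
b d d: 1 tree
b b d: 1 tree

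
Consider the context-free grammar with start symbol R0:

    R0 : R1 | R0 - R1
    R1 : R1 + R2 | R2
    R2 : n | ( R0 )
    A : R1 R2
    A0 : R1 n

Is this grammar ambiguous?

Unambiguous

Only R0, R1, R2 are reachable from R0; ignoring the rest: The grammar is stratified — R0 handles '-' (left-recursive), R1 handles '+', R2 atoms. Each operator has a fixed associativity and precedence level, so every string has one parse.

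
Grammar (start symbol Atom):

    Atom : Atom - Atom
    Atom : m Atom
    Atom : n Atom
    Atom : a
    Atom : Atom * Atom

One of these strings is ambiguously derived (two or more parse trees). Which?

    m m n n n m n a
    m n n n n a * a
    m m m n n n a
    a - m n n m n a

m m n n n m n a: 1 tree
m n n n n a * a: 6 trees
m m m n n n a: 1 tree
a - m n n m n a: 1 tree

m n n n n a * a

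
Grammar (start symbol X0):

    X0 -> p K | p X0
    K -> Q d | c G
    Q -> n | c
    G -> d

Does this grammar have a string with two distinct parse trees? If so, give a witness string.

Ambiguous

Witness: p c d

Derivation 1: X0 ⇒ p K ⇒ p Q d ⇒ p c d
Derivation 2: X0 ⇒ p K ⇒ p c G ⇒ p c d

Two distinct leftmost derivations for the same string.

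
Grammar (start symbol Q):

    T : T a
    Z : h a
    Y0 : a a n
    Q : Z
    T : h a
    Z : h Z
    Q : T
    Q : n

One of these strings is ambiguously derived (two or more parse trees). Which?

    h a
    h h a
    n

h a

h a: 2 trees
h h a: 1 tree
n: 1 tree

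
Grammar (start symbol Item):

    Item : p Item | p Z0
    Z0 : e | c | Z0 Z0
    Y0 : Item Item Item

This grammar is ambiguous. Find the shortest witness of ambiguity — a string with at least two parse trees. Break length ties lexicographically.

length 2: no string has ≥2 trees
length 3: no string has ≥2 trees
length 4: p c c c has 2 parse trees

Two derivations of p c c c:
  Item ⇒ p Z0 ⇒ p Z0 Z0 ⇒ p c Z0 ⇒ p c Z0 Z0 ⇒ p c c Z0 ⇒ p c c c
  Item ⇒ p Z0 ⇒ p Z0 Z0 ⇒ p Z0 Z0 Z0 ⇒ p c Z0 Z0 ⇒ p c c Z0 ⇒ p c c c

p c c c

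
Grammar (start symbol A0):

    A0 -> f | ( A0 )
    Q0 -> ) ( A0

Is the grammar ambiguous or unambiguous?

Unambiguous

Only A0 is reachable from A0; ignoring the rest: L(A0) is { openⁿ atom closeⁿ : n ≥ 0 }. The bracket depth fixes n, and the derivation is forced at every step.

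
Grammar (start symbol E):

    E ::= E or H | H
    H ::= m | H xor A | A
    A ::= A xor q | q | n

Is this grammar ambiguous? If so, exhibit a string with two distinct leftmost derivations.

Ambiguous

Witness: n xor q

Derivation 1: E ⇒ H ⇒ H xor A ⇒ A xor A ⇒ n xor A ⇒ n xor q
Derivation 2: E ⇒ H ⇒ A ⇒ A xor q ⇒ n xor q

Two distinct leftmost derivations for the same string.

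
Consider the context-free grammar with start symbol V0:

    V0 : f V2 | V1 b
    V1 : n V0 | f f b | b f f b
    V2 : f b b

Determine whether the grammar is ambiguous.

Ambiguous

Witness: f f b b

Derivation 1: V0 ⇒ f V2 ⇒ f f b b
Derivation 2: V0 ⇒ V1 b ⇒ f f b b

Two distinct leftmost derivations for the same string.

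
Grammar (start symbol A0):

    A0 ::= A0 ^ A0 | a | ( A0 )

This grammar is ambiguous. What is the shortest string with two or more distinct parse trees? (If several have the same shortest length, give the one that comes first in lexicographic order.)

a ^ a ^ a

length 1: no string has ≥2 trees
length 3: no string has ≥2 trees
length 5: a ^ a ^ a has 2 parse trees

Two derivations of a ^ a ^ a:
  A0 ⇒ A0 ^ A0 ⇒ A0 ^ A0 ^ A0 ⇒ a ^ A0 ^ A0 ⇒ a ^ a ^ A0 ⇒ a ^ a ^ a
  A0 ⇒ A0 ^ A0 ⇒ a ^ A0 ⇒ a ^ A0 ^ A0 ⇒ a ^ a ^ A0 ⇒ a ^ a ^ a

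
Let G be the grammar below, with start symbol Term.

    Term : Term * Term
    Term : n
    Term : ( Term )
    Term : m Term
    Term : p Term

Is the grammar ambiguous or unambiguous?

Ambiguous

Witness: m n * n

Derivation 1: Term ⇒ Term * Term ⇒ m Term * Term ⇒ m n * Term ⇒ m n * n
Derivation 2: Term ⇒ m Term ⇒ m Term * Term ⇒ m n * Term ⇒ m n * n

Two distinct leftmost derivations for the same string.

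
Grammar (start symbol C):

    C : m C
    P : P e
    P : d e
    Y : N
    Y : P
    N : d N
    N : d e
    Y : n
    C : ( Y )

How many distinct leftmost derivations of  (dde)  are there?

1

Parse trees for (dde):
  [C ( [Y [N d [N d e]]] )]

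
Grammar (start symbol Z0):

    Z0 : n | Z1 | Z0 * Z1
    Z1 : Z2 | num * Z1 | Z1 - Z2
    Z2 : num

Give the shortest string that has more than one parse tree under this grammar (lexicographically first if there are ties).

length 1: no string has ≥2 trees
length 3: num * num has 2 parse trees

Two derivations of num * num:
  Z0 ⇒ Z1 ⇒ num * Z1 ⇒ num * Z2 ⇒ num * num
  Z0 ⇒ Z0 * Z1 ⇒ Z1 * Z1 ⇒ Z2 * Z1 ⇒ num * Z1 ⇒ num * Z2 ⇒ num * num

num * num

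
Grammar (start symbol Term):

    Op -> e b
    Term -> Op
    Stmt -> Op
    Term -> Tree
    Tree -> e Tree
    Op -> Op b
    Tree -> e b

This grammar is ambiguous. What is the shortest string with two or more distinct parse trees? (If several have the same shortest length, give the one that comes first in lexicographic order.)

length 2: e b has 2 parse trees

Two derivations of e b:
  Term ⇒ Op ⇒ e b
  Term ⇒ Tree ⇒ e b

e b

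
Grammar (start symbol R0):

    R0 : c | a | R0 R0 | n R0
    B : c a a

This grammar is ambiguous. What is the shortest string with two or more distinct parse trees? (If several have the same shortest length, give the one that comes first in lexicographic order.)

length 1: no string has ≥2 trees
length 2: no string has ≥2 trees
length 3: a a a has 2 parse trees

Two derivations of a a a:
  R0 ⇒ R0 R0 ⇒ a R0 ⇒ a R0 R0 ⇒ a a R0 ⇒ a a a
  R0 ⇒ R0 R0 ⇒ R0 R0 R0 ⇒ a R0 R0 ⇒ a a R0 ⇒ a a a

a a a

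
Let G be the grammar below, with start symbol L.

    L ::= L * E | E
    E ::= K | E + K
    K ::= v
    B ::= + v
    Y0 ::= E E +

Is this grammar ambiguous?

Only L, E, K are reachable from L; ignoring the rest: L → L * E | E  ;  E → E + K | K  — a left-associative chain with K at the bottom. Each string factors uniquely by precedence.

Unambiguous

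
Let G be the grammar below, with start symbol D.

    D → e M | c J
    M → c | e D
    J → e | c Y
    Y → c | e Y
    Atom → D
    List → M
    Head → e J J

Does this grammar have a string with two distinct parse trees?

Only D, M, J, Y are reachable from D; ignoring the rest: Restricted to the reachable nonterminals, every rule has the form A → t or A → t B, and no two rules for the same A share a first terminal. The grammar encodes a DFA — one run per string.

Unambiguous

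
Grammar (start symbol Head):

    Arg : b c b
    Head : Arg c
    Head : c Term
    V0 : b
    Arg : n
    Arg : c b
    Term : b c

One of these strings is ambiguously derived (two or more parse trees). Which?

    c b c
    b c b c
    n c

c b c

c b c: 2 trees
b c b c: 1 tree
n c: 1 tree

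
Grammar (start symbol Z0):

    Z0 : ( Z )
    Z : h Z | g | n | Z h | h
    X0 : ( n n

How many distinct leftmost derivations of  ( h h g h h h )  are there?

10

Parse trees for ( h h g h h h ) (showing first 6 of 10):
  [Z0 ( [Z h [Z h [Z [Z [Z [Z g] h] h] h]]] )]
  [Z0 ( [Z h [Z [Z h [Z [Z [Z g] h] h]] h]] )]
  [Z0 ( [Z h [Z [Z [Z h [Z [Z g] h]] h] h]] )]
  [Z0 ( [Z h [Z [Z [Z [Z h [Z g]] h] h] h]] )]
  [Z0 ( [Z [Z h [Z h [Z [Z [Z g] h] h]]] h] )]
  [Z0 ( [Z [Z h [Z [Z h [Z [Z g] h]] h]] h] )]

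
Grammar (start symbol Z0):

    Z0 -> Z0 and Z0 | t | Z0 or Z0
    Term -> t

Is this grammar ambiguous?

Ambiguous

Witness: t and t and t

Derivation 1: Z0 ⇒ Z0 and Z0 ⇒ Z0 and Z0 and Z0 ⇒ t and Z0 and Z0 ⇒ t and t and Z0 ⇒ t and t and t
Derivation 2: Z0 ⇒ Z0 and Z0 ⇒ t and Z0 ⇒ t and Z0 and Z0 ⇒ t and t and Z0 ⇒ t and t and t

Two distinct leftmost derivations for the same string.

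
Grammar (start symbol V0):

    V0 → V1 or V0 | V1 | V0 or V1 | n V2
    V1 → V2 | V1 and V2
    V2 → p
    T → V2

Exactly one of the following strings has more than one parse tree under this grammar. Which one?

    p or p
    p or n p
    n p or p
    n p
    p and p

p or p: 2 trees
p or n p: 1 tree
n p or p: 1 tree
n p: 1 tree
p and p: 1 tree

p or p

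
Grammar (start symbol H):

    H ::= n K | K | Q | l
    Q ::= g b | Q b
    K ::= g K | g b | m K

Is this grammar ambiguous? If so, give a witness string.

Witness: g b

Derivation 1: H ⇒ K ⇒ g b
Derivation 2: H ⇒ Q ⇒ g b

Two distinct leftmost derivations for the same string.

Ambiguous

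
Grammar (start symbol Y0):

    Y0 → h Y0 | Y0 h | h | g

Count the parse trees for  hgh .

2

Parse trees for hgh:
  [Y0 h [Y0 [Y0 g] h]]
  [Y0 [Y0 h [Y0 g]] h]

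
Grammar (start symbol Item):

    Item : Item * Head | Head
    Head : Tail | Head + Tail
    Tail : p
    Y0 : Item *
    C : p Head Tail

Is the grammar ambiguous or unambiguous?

Only Item, Head, Tail are reachable from Item; ignoring the rest: The grammar is stratified — Item handles '*' (left-recursive), Head handles '+', Tail atoms. Each operator has a fixed associativity and precedence level, so every string has one parse.

Unambiguous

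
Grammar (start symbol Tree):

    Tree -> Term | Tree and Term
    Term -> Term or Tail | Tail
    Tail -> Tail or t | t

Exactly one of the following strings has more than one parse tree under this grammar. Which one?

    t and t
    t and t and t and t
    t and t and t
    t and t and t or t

t and t and t or t

t and t: 1 tree
t and t and t and t: 1 tree
t and t and t: 1 tree
t and t and t or t: 2 trees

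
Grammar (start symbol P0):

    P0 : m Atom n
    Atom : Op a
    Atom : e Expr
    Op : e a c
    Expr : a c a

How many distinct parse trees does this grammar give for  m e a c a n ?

2

Parse trees for m e a c a n:
  [P0 m [Atom [Op e a c] a] n]
  [P0 m [Atom e [Expr a c a]] n]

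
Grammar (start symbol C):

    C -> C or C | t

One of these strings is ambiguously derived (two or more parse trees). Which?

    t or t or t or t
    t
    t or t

t or t or t or t: 5 trees
t: 1 tree
t or t: 1 tree

t or t or t or t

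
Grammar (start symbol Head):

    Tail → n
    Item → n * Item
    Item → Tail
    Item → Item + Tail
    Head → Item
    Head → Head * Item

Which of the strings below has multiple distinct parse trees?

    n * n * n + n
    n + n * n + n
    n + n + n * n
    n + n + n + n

n * n * n + n: 7 trees
n + n * n + n: 1 tree
n + n + n * n: 1 tree
n + n + n + n: 1 tree

n * n * n + n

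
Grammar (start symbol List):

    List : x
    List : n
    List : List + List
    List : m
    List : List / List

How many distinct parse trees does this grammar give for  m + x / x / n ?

Parse trees for m + x / x / n:
  [List [List m] + [List [List x] / [List [List x] / [List n]]]]
  [List [List m] + [List [List [List x] / [List x]] / [List n]]]
  [List [List [List m] + [List x]] / [List [List x] / [List n]]]
  [List [List [List m] + [List [List x] / [List x]]] / [List n]]
  [List [List [List [List m] + [List x]] / [List x]] / [List n]]

5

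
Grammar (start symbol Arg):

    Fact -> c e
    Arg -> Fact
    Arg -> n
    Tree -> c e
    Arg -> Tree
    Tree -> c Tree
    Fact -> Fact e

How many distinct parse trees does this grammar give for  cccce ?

Parse trees for cccce:
  [Arg [Tree c [Tree c [Tree c [Tree c e]]]]]

1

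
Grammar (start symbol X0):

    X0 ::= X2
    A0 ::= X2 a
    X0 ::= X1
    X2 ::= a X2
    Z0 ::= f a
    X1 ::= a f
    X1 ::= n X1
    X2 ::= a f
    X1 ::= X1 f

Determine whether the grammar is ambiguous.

Witness: a f

Derivation 1: X0 ⇒ X2 ⇒ a f
Derivation 2: X0 ⇒ X1 ⇒ a f

Two distinct leftmost derivations for the same string.

Ambiguous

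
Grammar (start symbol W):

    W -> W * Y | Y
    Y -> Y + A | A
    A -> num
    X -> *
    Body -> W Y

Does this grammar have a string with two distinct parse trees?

Unambiguous

Only W, Y, A are reachable from W; ignoring the rest: The grammar is stratified — W handles '*' (left-recursive), Y handles '+', A atoms. Each operator has a fixed associativity and precedence level, so every string has one parse.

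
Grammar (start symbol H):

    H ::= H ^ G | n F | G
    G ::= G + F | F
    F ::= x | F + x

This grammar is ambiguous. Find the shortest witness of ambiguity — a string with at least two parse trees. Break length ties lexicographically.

x + x

length 1: no string has ≥2 trees
length 2: no string has ≥2 trees
length 3: x + x has 2 parse trees

Two derivations of x + x:
  H ⇒ G ⇒ G + F ⇒ F + F ⇒ x + F ⇒ x + x
  H ⇒ G ⇒ F ⇒ F + x ⇒ x + x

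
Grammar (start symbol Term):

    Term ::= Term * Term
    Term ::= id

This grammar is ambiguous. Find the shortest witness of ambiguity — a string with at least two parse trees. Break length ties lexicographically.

length 1: no string has ≥2 trees
length 3: no string has ≥2 trees
length 5: id * id * id has 2 parse trees

Two derivations of id * id * id:
  Term ⇒ Term * Term ⇒ Term * Term * Term ⇒ id * Term * Term ⇒ id * id * Term ⇒ id * id * id
  Term ⇒ Term * Term ⇒ id * Term ⇒ id * Term * Term ⇒ id * id * Term ⇒ id * id * id

id * id * id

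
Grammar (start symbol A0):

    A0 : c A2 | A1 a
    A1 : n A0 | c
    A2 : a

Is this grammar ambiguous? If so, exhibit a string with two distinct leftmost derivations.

Witness: c a

Derivation 1: A0 ⇒ c A2 ⇒ c a
Derivation 2: A0 ⇒ A1 a ⇒ c a

Two distinct leftmost derivations for the same string.

Ambiguous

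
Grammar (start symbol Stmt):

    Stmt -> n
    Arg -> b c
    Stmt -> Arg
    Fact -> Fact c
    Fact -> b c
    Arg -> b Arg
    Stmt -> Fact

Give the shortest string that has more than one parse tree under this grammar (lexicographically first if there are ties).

length 1: no string has ≥2 trees
length 2: b c has 2 parse trees

Two derivations of b c:
  Stmt ⇒ Arg ⇒ b c
  Stmt ⇒ Fact ⇒ b c

b c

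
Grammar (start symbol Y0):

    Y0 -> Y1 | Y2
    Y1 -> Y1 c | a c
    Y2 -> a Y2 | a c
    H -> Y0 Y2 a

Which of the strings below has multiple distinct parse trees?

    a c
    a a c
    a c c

a c: 2 trees
a a c: 1 tree
a c c: 1 tree

a c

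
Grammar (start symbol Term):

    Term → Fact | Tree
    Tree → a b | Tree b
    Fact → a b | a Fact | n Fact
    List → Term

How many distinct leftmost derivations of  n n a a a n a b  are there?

1

Parse trees for n n a a a n a b:
  [Term [Fact n [Fact n [Fact a [Fact a [Fact a [Fact n [Fact a b]]]]]]]]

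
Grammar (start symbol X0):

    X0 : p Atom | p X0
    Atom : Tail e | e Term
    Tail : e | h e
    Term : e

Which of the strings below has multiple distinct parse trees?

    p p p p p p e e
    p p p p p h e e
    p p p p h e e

p p p p p p e e

p p p p p p e e: 2 trees
p p p p p h e e: 1 tree
p p p p h e e: 1 tree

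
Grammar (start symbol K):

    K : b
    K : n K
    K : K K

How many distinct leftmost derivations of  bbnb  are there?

2

Parse trees for bbnb:
  [K [K b] [K [K b] [K n [K b]]]]
  [K [K [K b] [K b]] [K n [K b]]]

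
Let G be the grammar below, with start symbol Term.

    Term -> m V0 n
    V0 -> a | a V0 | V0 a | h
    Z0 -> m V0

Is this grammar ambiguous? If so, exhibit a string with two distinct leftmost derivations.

Witness: m a a n

Derivation 1: Term ⇒ m V0 n ⇒ m a V0 n ⇒ m a a n
Derivation 2: Term ⇒ m V0 n ⇒ m V0 a n ⇒ m a a n

Two distinct leftmost derivations for the same string.

Ambiguous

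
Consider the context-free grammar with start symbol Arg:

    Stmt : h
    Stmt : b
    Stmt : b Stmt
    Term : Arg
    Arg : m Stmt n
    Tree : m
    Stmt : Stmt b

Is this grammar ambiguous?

Ambiguous

Witness: m b b n

Derivation 1: Arg ⇒ m Stmt n ⇒ m b Stmt n ⇒ m b b n
Derivation 2: Arg ⇒ m Stmt n ⇒ m Stmt b n ⇒ m b b n

Two distinct leftmost derivations for the same string.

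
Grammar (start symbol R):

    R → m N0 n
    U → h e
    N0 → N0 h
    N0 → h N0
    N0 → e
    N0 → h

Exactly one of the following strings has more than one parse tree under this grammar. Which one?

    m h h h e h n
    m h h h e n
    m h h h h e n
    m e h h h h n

m h h h e h n

m h h h e h n: 4 trees
m h h h e n: 1 tree
m h h h h e n: 1 tree
m e h h h h n: 1 tree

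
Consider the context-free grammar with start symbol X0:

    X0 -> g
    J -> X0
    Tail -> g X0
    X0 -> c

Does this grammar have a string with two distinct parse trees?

Unambiguous

Only X0 is reachable from X0; ignoring the rest: Each reachable nonterminal has at most one production per leading terminal, and all productions are right-linear; the derivation is determined token-by-token.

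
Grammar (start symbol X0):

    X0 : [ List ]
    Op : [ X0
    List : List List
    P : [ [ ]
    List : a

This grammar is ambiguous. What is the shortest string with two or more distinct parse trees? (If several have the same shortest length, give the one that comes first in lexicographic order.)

[ a a a ]

length 3: no string has ≥2 trees
length 4: no string has ≥2 trees
length 5: [ a a a ] has 2 parse trees

Two derivations of [ a a a ]:
  X0 ⇒ [ List ] ⇒ [ List List ] ⇒ [ List List List ] ⇒ [ a List List ] ⇒ [ a a List ] ⇒ [ a a a ]
  X0 ⇒ [ List ] ⇒ [ List List ] ⇒ [ a List ] ⇒ [ a List List ] ⇒ [ a a List ] ⇒ [ a a a ]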